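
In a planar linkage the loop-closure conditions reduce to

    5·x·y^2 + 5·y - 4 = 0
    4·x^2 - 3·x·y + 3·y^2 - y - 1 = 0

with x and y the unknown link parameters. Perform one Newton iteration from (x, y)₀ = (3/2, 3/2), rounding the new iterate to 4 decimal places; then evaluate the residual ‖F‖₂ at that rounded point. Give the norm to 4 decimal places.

At (3/2, 3/2): F = (20.3750, 6.5000).
Jacobian J = [[5·y^2, 10·x·y + 5], [8·x - 3·y, -3·x + 6·y - 1]].
At the point, J = [[11.2500, 27.5000], [7.5000, 3.5000]] (det J = -166.8750).
Solving J·Δ = −F gives Δ = (-0.6438, -0.4775).
Then the next iterate is (x, y)₁ = (0.8562, 1.0225).
Re-evaluating at (0.8562, 1.0225): F = (5.588312, 1.419939), so ‖F‖₂ = 5.7659.

5.7659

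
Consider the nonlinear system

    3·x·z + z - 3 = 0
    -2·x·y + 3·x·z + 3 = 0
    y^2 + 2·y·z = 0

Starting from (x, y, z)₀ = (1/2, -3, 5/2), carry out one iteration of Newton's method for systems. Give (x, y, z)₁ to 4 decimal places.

At (1/2, -3, 5/2): F = (3.2500, 9.7500, -6.0000).
Jacobian J = [[3·z, 0, 3·x + 1], [-2·y + 3·z, -2·x, 3·x], [0, 2·y + 2·z, 2·y]].
At the point, J = [[7.5000, 0.0000, 2.5000], [13.5000, -1.0000, 1.5000], [0.0000, -1.0000, -6.0000]] (det J = 22.5000).
Solving J·Δ = −F gives Δ = (0.6667, 13.8000, -3.3000).
Then the next iterate is (x, y, z)₁ = (1.1667, 10.8000, -0.8000).

(1.1667, 10.8000, -0.8000)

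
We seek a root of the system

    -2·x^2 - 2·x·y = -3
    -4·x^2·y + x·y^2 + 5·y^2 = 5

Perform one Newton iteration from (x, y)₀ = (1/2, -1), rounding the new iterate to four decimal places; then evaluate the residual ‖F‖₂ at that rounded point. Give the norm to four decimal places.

At (1/2, -1): F = (3.5000, 1.5000).
Jacobian J = [[-4·x - 2·y, -2·x], [-8·x·y + y^2, -4·x^2 + 2·x·y + 10·y]].
At the point, J = [[0.0000, -1.0000], [5.0000, -12.0000]] (det J = 5.0000).
Solving J·Δ = −F gives Δ = (8.1000, 3.5000).
Then the next iterate is (x, y)₁ = (8.6000, 2.5000).
Re-evaluating at (8.6000, 2.5000): F = (-187.9200, -659.6000), so ‖F‖₂ = 685.8470.

685.8470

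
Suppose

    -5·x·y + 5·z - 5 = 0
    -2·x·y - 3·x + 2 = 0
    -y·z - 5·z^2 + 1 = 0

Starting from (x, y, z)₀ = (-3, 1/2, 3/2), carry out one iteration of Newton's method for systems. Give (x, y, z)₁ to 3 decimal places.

At (-3, 1/2, 3/2): F = (10.000, 14.000, -11.000).
Jacobian J = [[-5·y, -5·x, 5], [-2·y - 3, -2·x, 0], [0, -z, -y - 10·z]].
At the point, J = [[-2.500, 15.000, 5.000], [-4.000, 6.000, 0.000], [0.000, -1.500, -15.500]] (det J = -667.500).
Solving J·Δ = −F gives Δ = (3.820, 0.213, -0.730).
Then the next iterate is (x, y, z)₁ = (0.820, 0.713, 0.770).

(0.820, 0.713, 0.770)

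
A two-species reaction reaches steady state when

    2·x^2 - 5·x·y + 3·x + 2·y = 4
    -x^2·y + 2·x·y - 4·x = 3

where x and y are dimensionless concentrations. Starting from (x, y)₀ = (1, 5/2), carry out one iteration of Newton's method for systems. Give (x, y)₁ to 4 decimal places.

(-0.1429, 2.4286)

At (1, 5/2): F = (-6.5000, -4.5000).
Jacobian J = [[4·x - 5·y + 3, -5·x + 2], [-2·x·y + 2·y - 4, -x^2 + 2·x]].
At the point, J = [[-5.5000, -3.0000], [-4.0000, 1.0000]] (det J = -17.5000).
Solving J·Δ = −F gives Δ = (-1.1429, -0.0714).
Then the next iterate is (x, y)₁ = (-0.1429, 2.4286).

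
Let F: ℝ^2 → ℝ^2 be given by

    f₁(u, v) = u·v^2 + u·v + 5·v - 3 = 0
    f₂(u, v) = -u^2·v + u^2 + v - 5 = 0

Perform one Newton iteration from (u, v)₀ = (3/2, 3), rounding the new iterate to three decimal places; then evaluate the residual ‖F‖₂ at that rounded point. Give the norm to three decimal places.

9.336

At (3/2, 3): F = (30.000, -6.500).
Jacobian J = [[v^2 + v, 2·u·v + u + 5], [-2·u·v + 2·u, -u^2 + 1]].
At the point, J = [[12.000, 15.500], [-6.000, -1.250]] (det J = 78.000).
Solving J·Δ = −F gives Δ = (-0.811, -1.308).
Then the next iterate is (u, v)₁ = (0.689, 1.692).
Re-evaluating at (0.689, 1.692): F = (8.59830, -3.63651), so ‖F‖₂ = 9.336.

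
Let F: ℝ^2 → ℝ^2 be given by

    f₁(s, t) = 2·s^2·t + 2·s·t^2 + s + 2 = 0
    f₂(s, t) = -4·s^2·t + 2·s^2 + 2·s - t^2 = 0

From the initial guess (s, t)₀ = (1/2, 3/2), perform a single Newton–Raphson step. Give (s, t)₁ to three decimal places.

At (1/2, 3/2): F = (5.500, -2.250).
Jacobian J = [[4·s·t + 2·t^2 + 1, 2·s^2 + 4·s·t], [-8·s·t + 4·s + 2, -4·s^2 - 2·t]].
At the point, J = [[8.500, 3.500], [-2.000, -4.000]] (det J = -27.000).
Solving J·Δ = −F gives Δ = (-0.523, -0.301).
Then the next iterate is (s, t)₁ = (-0.023, 1.199).

(-0.023, 1.199)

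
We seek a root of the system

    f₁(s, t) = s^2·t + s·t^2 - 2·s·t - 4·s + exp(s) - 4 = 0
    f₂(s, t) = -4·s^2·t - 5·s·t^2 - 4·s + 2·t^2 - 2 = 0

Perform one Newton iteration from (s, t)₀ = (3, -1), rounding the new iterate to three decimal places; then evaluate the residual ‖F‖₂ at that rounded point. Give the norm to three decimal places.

3.962

At (3, -1): F = (4.08554, 9.000).
Jacobian J = [[2·s·t + t^2 - 2·t + exp(s) - 4, s^2 + 2·s·t - 2·s], [-8·s·t - 5·t^2 - 4, -4·s^2 - 10·s·t + 4·t]].
At the point, J = [[13.08554, -3.000], [15.000, -10.000]] (det J = -85.85537).
Solving J·Δ = −F gives Δ = (-0.161, 0.658).
Then the next iterate is (s, t)₁ = (2.839, -0.342).
Re-evaluating at (2.839, -0.342): F = (1.26010, -3.75640), so ‖F‖₂ = 3.962.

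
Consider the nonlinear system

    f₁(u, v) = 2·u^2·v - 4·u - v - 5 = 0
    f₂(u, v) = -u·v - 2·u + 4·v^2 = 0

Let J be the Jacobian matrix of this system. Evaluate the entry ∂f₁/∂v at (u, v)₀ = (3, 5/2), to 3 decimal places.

∂f₁/∂v = 2·u^2 - 1.
At (3, 5/2) this is 17.000.

17.000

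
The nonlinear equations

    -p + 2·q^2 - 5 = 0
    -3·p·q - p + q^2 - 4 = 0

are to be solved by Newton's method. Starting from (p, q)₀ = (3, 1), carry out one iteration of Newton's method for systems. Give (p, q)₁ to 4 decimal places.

(-1.4348, 1.3913)

At (3, 1): F = (-6.0000, -15.0000).
Jacobian J = [[-1, 4·q], [-3·q - 1, -3·p + 2·q]].
At the point, J = [[-1.0000, 4.0000], [-4.0000, -7.0000]] (det J = 23.0000).
Solving J·Δ = −F gives Δ = (-4.4348, 0.3913).
Then the next iterate is (p, q)₁ = (-1.4348, 1.3913).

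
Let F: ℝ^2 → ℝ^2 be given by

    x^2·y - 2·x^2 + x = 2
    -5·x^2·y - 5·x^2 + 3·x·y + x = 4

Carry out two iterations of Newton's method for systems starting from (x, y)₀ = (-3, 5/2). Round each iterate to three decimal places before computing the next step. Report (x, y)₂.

(0.077, 5.588)

At (-3, 5/2): F = (-0.500, -187.000).
Jacobian J = [[2·x·y - 4·x + 1, x^2], [-10·x·y - 10·x + 3·y + 1, -5·x^2 + 3·x]].
At the point, J = [[-2.000, 9.000], [113.500, -54.000]] (det J = -913.500).
Solving J·Δ = −F gives Δ = (1.872, 0.472).
Then the next iterate is (x, y)₁ = (-1.128, 2.972).
Round to (-1.128, 2.972) and repeat: F = (-1.89124, -40.45479), J = [[-1.19283, 1.27238], [54.72016, -9.74592]].
Δ = (1.205, 2.616), so (x, y)₂ = (0.077, 5.588).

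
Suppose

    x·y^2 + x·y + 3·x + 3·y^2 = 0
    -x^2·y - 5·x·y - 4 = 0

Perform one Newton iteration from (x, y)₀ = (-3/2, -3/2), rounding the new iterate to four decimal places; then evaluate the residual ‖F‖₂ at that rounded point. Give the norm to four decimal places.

3.8086

At (-3/2, -3/2): F = (1.1250, -11.8750).
Jacobian J = [[y^2 + y + 3, 2·x·y + x + 6·y], [-2·x·y - 5·y, -x^2 - 5·x]].
At the point, J = [[3.7500, -6.0000], [3.0000, 5.2500]] (det J = 37.6875).
Solving J·Δ = −F gives Δ = (1.7338, 1.2711).
Then the next iterate is (x, y)₁ = (0.2338, -0.2289).
Re-evaluating at (0.2338, -0.2289): F = (0.817319, -3.719904), so ‖F‖₂ = 3.8086.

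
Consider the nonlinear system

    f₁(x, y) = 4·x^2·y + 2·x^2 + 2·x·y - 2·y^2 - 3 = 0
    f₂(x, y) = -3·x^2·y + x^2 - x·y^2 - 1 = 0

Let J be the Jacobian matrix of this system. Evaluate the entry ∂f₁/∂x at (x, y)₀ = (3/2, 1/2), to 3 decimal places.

13.000

∂f₁/∂x = 8·x·y + 4·x + 2·y.
At (3/2, 1/2) this is 13.000.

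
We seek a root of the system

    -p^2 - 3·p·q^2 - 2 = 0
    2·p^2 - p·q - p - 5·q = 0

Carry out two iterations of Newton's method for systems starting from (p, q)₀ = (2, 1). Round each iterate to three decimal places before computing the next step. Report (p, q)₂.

(0.502, -0.206)

At (2, 1): F = (-12.000, -1.000).
Jacobian J = [[-2·p - 3·q^2, -6·p·q], [4·p - q - 1, -p - 5]].
At the point, J = [[-7.000, -12.000], [6.000, -7.000]] (det J = 121.000).
Solving J·Δ = −F gives Δ = (-0.595, -0.653).
Then the next iterate is (p, q)₁ = (1.405, 0.347).
Round to (1.405, 0.347) and repeat: F = (-4.48155, 0.32052), J = [[-3.17123, -2.92521], [4.273, -6.405]].
Δ = (-0.903, -0.553), so (p, q)₂ = (0.502, -0.206).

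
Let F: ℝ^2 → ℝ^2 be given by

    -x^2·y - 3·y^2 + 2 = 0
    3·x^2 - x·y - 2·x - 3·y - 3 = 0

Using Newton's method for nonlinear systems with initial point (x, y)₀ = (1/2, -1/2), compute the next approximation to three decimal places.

At (1/2, -1/2): F = (1.375, -1.500).
Jacobian J = [[-2·x·y, -x^2 - 6·y], [6·x - y - 2, -x - 3]].
At the point, J = [[0.500, 2.750], [1.500, -3.500]] (det J = -5.875).
Solving J·Δ = −F gives Δ = (-0.117, -0.479).
Then the next iterate is (x, y)₁ = (0.383, -0.979).

(0.383, -0.979)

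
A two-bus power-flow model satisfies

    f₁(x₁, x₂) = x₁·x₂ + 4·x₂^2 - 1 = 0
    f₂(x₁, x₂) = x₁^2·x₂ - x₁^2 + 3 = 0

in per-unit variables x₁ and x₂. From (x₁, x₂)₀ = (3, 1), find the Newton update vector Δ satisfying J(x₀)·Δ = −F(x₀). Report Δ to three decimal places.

(-2.333, -0.333)

At (3, 1): F = (6.000, 3.000).
Jacobian J = [[x₂, x₁ + 8·x₂], [2·x₁·x₂ - 2·x₁, x₁^2]].
At the point, J = [[1.000, 11.000], [0.000, 9.000]] (det J = 9.000).
Solving J·Δ = −F gives Δ = (-2.333, -0.333).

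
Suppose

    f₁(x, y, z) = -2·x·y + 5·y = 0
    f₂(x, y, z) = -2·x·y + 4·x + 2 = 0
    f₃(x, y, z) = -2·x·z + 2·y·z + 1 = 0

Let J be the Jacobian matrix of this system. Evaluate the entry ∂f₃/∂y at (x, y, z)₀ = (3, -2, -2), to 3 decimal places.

∂f₃/∂y = 2·z.
At (3, -2, -2) this is -4.000.

-4.000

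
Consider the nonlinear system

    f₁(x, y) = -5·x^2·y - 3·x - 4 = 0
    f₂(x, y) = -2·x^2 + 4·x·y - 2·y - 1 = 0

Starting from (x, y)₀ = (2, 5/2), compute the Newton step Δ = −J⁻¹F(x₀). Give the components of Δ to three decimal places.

(-0.863, -0.712)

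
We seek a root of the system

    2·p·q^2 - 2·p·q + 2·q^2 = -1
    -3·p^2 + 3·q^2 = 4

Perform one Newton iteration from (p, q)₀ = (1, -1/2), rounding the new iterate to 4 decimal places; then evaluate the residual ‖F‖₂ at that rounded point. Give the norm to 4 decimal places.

3.9618

At (1, -1/2): F = (3.0000, -6.2500).
Jacobian J = [[2·q^2 - 2·q, 4·p·q - 2·p + 4·q], [-6·p, 6·q]].
At the point, J = [[1.5000, -6.0000], [-6.0000, -3.0000]] (det J = -40.5000).
Solving J·Δ = −F gives Δ = (-1.1481, 0.2130).
Then the next iterate is (p, q)₁ = (-0.1481, -0.2870).
Re-evaluating at (-0.1481, -0.2870): F = (1.055331, -3.818694), so ‖F‖₂ = 3.9618.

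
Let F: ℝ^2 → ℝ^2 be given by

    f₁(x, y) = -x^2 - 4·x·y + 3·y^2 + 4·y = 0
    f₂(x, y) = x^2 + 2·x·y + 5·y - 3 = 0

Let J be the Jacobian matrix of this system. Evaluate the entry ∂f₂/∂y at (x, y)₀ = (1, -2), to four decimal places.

7.0000

∂f₂/∂y = 2·x + 5.
At (1, -2) this is 7.0000.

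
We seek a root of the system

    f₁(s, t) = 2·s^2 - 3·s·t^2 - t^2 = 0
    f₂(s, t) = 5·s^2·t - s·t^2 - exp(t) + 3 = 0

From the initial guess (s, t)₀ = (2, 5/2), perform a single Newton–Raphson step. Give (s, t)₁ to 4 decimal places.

At (2, 5/2): F = (-35.7500, 28.317506).
Jacobian J = [[4·s - 3·t^2, -6·s·t - 2·t], [10·s·t - t^2, 5·s^2 - 2·s·t - exp(t)]].
At the point, J = [[-10.7500, -35.0000], [43.7500, -2.182494]] (det J = 1554.711810).
Solving J·Δ = −F gives Δ = (-0.6877, -0.8102).
Then the next iterate is (s, t)₁ = (1.3123, 1.6898).

(1.3123, 1.6898)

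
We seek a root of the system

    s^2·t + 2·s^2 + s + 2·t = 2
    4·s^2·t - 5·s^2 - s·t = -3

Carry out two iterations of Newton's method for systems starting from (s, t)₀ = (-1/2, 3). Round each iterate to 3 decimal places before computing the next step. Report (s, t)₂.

(1.535, 0.694)

At (-1/2, 3): F = (4.750, 6.250).
Jacobian J = [[2·s·t + 4·s + 1, s^2 + 2], [8·s·t - 10·s - t, 4·s^2 - s]].
At the point, J = [[-4.000, 2.250], [-10.000, 1.500]] (det J = 16.500).
Solving J·Δ = −F gives Δ = (0.420, -1.364).
Then the next iterate is (s, t)₁ = (-0.080, 1.636).
Round to (-0.080, 1.636) and repeat: F = (1.21527, 3.14076), J = [[0.41824, 2.00640], [-1.88304, 0.10560]].
Δ = (1.615, -0.942), so (s, t)₂ = (1.535, 0.694).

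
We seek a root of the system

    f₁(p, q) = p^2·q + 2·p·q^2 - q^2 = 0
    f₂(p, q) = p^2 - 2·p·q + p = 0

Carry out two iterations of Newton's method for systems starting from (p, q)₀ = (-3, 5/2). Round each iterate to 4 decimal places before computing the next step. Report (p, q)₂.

At (-3, 5/2): F = (-21.2500, 21.0000).
Jacobian J = [[2·p·q + 2·q^2, p^2 + 4·p·q - 2·q], [2·p - 2·q + 1, -2·p]].
At the point, J = [[-2.5000, -26.0000], [-10.0000, 6.0000]] (det J = -275.0000).
Solving J·Δ = −F gives Δ = (1.5218, -0.9636).
Then the next iterate is (p, q)₁ = (-1.4782, 1.5364).
Round to (-1.4782, 1.5364) and repeat: F = (-5.982031, 5.249088), J = [[0.178837, -9.972151], [-5.0292, 2.9564]].
Δ = (0.6985, -0.5873), so (p, q)₂ = (-0.7797, 0.9491).

(-0.7797, 0.9491)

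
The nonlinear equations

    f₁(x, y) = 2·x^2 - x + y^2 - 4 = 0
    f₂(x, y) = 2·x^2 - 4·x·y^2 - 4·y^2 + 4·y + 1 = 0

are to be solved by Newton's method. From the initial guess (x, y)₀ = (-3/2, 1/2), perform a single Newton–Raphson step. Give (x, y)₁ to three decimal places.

(-1.343, -0.650)

At (-3/2, 1/2): F = (2.250, 8.000).
Jacobian J = [[4·x - 1, 2·y], [4·x - 4·y^2, -8·x·y - 8·y + 4]].
At the point, J = [[-7.000, 1.000], [-7.000, 6.000]] (det J = -35.000).
Solving J·Δ = −F gives Δ = (0.157, -1.150).
Then the next iterate is (x, y)₁ = (-1.343, -0.650).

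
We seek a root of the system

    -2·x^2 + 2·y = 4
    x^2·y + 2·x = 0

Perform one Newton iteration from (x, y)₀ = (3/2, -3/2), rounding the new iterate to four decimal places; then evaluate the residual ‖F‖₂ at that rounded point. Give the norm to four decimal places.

21.6017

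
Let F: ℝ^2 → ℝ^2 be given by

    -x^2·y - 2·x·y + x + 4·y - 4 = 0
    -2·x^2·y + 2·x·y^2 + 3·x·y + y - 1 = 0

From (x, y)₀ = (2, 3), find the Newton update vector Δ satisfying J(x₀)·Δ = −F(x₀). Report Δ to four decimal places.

(-0.5119, -1.3245)

At (2, 3): F = (-14.0000, 32.0000).
Jacobian J = [[-2·x·y - 2·y + 1, -x^2 - 2·x + 4], [-4·x·y + 2·y^2 + 3·y, -2·x^2 + 4·x·y + 3·x + 1]].
At the point, J = [[-17.0000, -4.0000], [3.0000, 23.0000]] (det J = -379.0000).
Solving J·Δ = −F gives Δ = (-0.5119, -1.3245).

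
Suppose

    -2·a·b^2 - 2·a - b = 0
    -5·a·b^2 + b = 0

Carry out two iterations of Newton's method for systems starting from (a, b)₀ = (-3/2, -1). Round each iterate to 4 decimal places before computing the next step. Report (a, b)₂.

At (-3/2, -1): F = (7.0000, 6.5000).
Jacobian J = [[-2·b^2 - 2, -4·a·b - 1], [-5·b^2, -10·a·b + 1]].
At the point, J = [[-4.0000, -7.0000], [-5.0000, -14.0000]] (det J = 21.0000).
Solving J·Δ = −F gives Δ = (2.5000, -0.4286).
Then the next iterate is (a, b)₁ = (1.0000, -1.4286).
Round to (1.0000, -1.4286) and repeat: F = (-4.653196, -11.633090), J = [[-6.081796, 4.7144], [-10.204490, 15.2860]].
Δ = (-0.3630, 0.5187), so (a, b)₂ = (0.6370, -0.9099).

(0.6370, -0.9099)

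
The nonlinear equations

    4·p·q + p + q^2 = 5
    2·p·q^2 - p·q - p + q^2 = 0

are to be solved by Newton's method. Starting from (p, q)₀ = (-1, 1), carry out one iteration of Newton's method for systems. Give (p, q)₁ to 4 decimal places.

(1.2000, 2.0000)

At (-1, 1): F = (-9.0000, 1.0000).
Jacobian J = [[4·q + 1, 4·p + 2·q], [2·q^2 - q - 1, 4·p·q - p + 2·q]].
At the point, J = [[5.0000, -2.0000], [0.0000, -1.0000]] (det J = -5.0000).
Solving J·Δ = −F gives Δ = (2.2000, 1.0000).
Then the next iterate is (p, q)₁ = (1.2000, 2.0000).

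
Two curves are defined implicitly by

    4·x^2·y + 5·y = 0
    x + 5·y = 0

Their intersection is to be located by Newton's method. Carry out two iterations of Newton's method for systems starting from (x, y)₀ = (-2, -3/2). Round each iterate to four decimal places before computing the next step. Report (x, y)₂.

At (-2, -3/2): F = (-31.5000, -9.5000).
Jacobian J = [[8·x·y, 4·x^2 + 5], [1, 5]].
At the point, J = [[24.0000, 21.0000], [1.0000, 5.0000]] (det J = 99.0000).
Solving J·Δ = −F gives Δ = (-0.4242, 1.9848).
Then the next iterate is (x, y)₁ = (-2.4242, 0.4848).
Round to (-2.4242, 0.4848) and repeat: F = (13.820185, -0.0002), J = [[-9.402017, 28.506983], [1.0000, 5.0000]].
Δ = (0.9151, -0.1830), so (x, y)₂ = (-1.5091, 0.3018).

(-1.5091, 0.3018)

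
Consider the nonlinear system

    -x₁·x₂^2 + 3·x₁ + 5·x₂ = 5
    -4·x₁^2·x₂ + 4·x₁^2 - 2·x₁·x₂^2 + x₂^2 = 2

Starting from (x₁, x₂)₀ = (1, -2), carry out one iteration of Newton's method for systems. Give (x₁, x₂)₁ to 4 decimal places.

At (1, -2): F = (-16.0000, 6.0000).
Jacobian J = [[-x₂^2 + 3, -2·x₁·x₂ + 5], [-8·x₁·x₂ + 8·x₁ - 2·x₂^2, -4·x₁^2 - 4·x₁·x₂ + 2·x₂]].
At the point, J = [[-1.0000, 9.0000], [16.0000, 0.0000]] (det J = -144.0000).
Solving J·Δ = −F gives Δ = (-0.3750, 1.7361).
Then the next iterate is (x₁, x₂)₁ = (0.6250, -0.2639).

(0.6250, -0.2639)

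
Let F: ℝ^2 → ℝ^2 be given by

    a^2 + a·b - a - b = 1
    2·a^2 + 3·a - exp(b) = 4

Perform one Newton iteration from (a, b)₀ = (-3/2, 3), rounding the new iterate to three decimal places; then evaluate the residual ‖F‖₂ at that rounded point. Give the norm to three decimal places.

14.737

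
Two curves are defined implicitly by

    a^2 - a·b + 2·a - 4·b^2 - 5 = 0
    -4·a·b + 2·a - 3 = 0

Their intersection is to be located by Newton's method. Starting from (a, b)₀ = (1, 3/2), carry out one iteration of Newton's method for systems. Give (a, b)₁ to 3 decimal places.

At (1, 3/2): F = (-12.500, -7.000).
Jacobian J = [[2·a - b + 2, -a - 8·b], [-4·b + 2, -4·a]].
At the point, J = [[2.500, -13.000], [-4.000, -4.000]] (det J = -62.000).
Solving J·Δ = −F gives Δ = (-0.661, -1.089).
Then the next iterate is (a, b)₁ = (0.339, 0.411).

(0.339, 0.411)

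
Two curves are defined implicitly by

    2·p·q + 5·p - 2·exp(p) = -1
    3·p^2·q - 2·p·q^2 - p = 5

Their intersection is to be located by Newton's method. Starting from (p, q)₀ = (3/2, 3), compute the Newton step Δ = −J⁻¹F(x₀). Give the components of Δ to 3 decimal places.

At (3/2, 3): F = (8.53662, -13.250).
Jacobian J = [[2·q - 2·exp(p) + 5, 2·p], [6·p·q - 2·q^2 - 1, 3·p^2 - 4·p·q]].
At the point, J = [[2.03662, 3.000], [8.000, -11.250]] (det J = -46.91200).
Solving J·Δ = −F gives Δ = (-1.200, -2.031).

(-1.200, -2.031)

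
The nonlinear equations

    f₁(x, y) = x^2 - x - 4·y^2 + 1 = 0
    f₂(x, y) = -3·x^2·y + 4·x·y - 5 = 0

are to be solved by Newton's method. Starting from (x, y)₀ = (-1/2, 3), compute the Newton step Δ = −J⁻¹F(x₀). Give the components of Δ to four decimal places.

(0.4393, -1.4637)

At (-1/2, 3): F = (-34.2500, -13.2500).
Jacobian J = [[2·x - 1, -8·y], [-6·x·y + 4·y, -3·x^2 + 4·x]].
At the point, J = [[-2.0000, -24.0000], [21.0000, -2.7500]] (det J = 509.5000).
Solving J·Δ = −F gives Δ = (0.4393, -1.4637).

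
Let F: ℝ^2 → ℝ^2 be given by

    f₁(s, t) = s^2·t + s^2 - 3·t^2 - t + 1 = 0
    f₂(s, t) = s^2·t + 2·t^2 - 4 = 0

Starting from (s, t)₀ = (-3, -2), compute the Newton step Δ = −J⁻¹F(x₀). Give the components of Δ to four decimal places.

(1.1197, 0.5641)

At (-3, -2): F = (-18.0000, -14.0000).
Jacobian J = [[2·s·t + 2·s, s^2 - 6·t - 1], [2·s·t, s^2 + 4·t]].
At the point, J = [[6.0000, 20.0000], [12.0000, 1.0000]] (det J = -234.0000).
Solving J·Δ = −F gives Δ = (1.1197, 0.5641).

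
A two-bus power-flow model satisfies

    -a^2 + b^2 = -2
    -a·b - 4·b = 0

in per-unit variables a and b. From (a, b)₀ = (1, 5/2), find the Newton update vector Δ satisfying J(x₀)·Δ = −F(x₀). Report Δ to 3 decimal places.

At (1, 5/2): F = (7.250, -12.500).
Jacobian J = [[-2·a, 2·b], [-b, -a - 4]].
At the point, J = [[-2.000, 5.000], [-2.500, -5.000]] (det J = 22.500).
Solving J·Δ = −F gives Δ = (-1.167, -1.917).

(-1.167, -1.917)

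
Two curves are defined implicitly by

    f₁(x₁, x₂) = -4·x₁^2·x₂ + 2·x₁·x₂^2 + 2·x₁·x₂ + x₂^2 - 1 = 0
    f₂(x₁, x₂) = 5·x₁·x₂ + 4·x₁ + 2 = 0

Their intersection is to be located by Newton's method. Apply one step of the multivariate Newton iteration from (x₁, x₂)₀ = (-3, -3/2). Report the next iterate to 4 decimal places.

At (-3, -3/2): F = (50.7500, 12.5000).
Jacobian J = [[-8·x₁·x₂ + 2·x₂^2 + 2·x₂, -4·x₁^2 + 4·x₁·x₂ + 2·x₁ + 2·x₂], [5·x₂ + 4, 5·x₁]].
At the point, J = [[-34.5000, -27.0000], [-3.5000, -15.0000]] (det J = 423.0000).
Solving J·Δ = −F gives Δ = (1.0018, 0.5996).
Then the next iterate is (x₁, x₂)₁ = (-1.9982, -0.9004).

(-1.9982, -0.9004)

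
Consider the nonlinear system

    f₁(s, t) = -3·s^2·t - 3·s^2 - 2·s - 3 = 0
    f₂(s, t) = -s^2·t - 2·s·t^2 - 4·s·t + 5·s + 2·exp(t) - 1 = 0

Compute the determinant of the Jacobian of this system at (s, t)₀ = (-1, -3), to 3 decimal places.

J = [[-6·s·t - 6·s - 2, -3·s^2], [-2·s·t - 2·t^2 - 4·t + 5, -s^2 - 4·s·t - 4·s + 2·exp(t)]].
At the point, J = [[-14.000, -3.000], [-7.000, -8.90043]].
det J = 103.606.

103.606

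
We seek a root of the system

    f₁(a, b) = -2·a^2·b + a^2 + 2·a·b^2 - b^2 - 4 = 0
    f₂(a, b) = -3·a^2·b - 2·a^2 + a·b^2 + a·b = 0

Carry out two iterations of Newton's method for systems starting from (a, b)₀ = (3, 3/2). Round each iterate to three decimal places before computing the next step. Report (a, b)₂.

(0.124, 2.145)

At (3, 3/2): F = (-10.750, -47.250).
Jacobian J = [[-4·a·b + 2·a + 2·b^2, -2·a^2 + 4·a·b - 2·b], [-6·a·b - 4·a + b^2 + b, -3·a^2 + 2·a·b + a]].
At the point, J = [[-7.500, -3.000], [-35.250, -15.000]] (det J = 6.750).
Solving J·Δ = −F gives Δ = (-2.889, 3.639).
Then the next iterate is (a, b)₁ = (0.111, 5.139).
Round to (0.111, 5.139) and repeat: F = (-24.66077, 3.28727), J = [[50.75893, -8.02093], [27.68175, 1.21490]].
Δ = (0.013, -2.994), so (a, b)₂ = (0.124, 2.145).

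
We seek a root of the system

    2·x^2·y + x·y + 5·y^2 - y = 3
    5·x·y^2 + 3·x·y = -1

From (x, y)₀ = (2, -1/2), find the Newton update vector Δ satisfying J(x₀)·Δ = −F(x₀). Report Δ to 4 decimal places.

(-1.2105, 0.2007)

At (2, -1/2): F = (-6.2500, 0.5000).
Jacobian J = [[4·x·y + y, 2·x^2 + x + 10·y - 1], [5·y^2 + 3·y, 10·x·y + 3·x]].
At the point, J = [[-4.5000, 4.0000], [-0.2500, -4.0000]] (det J = 19.0000).
Solving J·Δ = −F gives Δ = (-1.2105, 0.2007).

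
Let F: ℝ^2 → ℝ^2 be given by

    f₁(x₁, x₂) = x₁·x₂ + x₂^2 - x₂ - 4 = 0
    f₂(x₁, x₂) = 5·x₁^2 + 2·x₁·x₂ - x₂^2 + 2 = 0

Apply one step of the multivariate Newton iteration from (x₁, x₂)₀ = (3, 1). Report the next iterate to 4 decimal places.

(1.2903, 1.6774)

At (3, 1): F = (-1.0000, 52.0000).
Jacobian J = [[x₂, x₁ + 2·x₂ - 1], [10·x₁ + 2·x₂, 2·x₁ - 2·x₂]].
At the point, J = [[1.0000, 4.0000], [32.0000, 4.0000]] (det J = -124.0000).
Solving J·Δ = −F gives Δ = (-1.7097, 0.6774).
Then the next iterate is (x₁, x₂)₁ = (1.2903, 1.6774).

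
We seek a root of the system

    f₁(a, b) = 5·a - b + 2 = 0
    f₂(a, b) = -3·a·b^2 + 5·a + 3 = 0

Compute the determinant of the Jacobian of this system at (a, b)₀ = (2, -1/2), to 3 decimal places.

34.250

J = [[5, -1], [-3·b^2 + 5, -6·a·b]].
At the point, J = [[5.000, -1.000], [4.250, 6.000]].
det J = 34.250.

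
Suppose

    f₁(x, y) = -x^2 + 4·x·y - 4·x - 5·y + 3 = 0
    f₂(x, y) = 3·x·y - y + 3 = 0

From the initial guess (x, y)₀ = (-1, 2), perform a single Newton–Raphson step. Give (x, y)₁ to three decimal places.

(-1.100, 0.600)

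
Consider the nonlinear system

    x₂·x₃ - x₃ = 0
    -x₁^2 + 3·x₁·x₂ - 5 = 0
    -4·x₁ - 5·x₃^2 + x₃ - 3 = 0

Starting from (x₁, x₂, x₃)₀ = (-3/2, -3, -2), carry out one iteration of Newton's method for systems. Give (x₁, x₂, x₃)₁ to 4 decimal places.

At (-3/2, -3, -2): F = (8.0000, 6.2500, -19.0000).
Jacobian J = [[0, x₃, x₂ - 1], [-2·x₁ + 3·x₂, 3·x₁, 0], [-4, 0, -10·x₃ + 1]].
At the point, J = [[0.0000, -2.0000, -4.0000], [-6.0000, -4.5000, 0.0000], [-4.0000, 0.0000, 21.0000]] (det J = -180.0000).
Solving J·Δ = −F gives Δ = (-0.8417, 2.5111, 0.7444).
Then the next iterate is (x₁, x₂, x₃)₁ = (-2.3417, -0.4889, -1.2556).

(-2.3417, -0.4889, -1.2556)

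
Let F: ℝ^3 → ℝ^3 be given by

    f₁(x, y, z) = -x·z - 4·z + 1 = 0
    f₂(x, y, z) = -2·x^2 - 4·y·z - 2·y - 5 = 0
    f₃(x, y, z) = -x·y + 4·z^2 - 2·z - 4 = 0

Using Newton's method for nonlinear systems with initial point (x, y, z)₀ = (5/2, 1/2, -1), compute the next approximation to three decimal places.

(0.202, -1.941, -0.200)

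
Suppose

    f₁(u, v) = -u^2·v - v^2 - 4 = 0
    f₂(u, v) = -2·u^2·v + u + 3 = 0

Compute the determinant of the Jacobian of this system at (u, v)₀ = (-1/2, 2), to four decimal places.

20.2500

J = [[-2·u·v, -u^2 - 2·v], [-4·u·v + 1, -2·u^2]].
At the point, J = [[2.0000, -4.2500], [5.0000, -0.5000]].
det J = 20.2500.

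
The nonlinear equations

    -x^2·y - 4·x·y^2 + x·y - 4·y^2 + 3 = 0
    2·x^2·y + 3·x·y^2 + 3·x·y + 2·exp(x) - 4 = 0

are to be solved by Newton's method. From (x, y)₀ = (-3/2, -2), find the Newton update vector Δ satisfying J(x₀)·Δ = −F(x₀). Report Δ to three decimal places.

(0.370, 0.818)

At (-3/2, -2): F = (18.500, -21.55374).
Jacobian J = [[-2·x·y - 4·y^2 + y, -x^2 - 8·x·y + x - 8·y], [4·x·y + 3·y^2 + 3·y + 2·exp(x), 2·x^2 + 6·x·y + 3·x]].
At the point, J = [[-24.000, -11.750], [18.44626, 18.000]] (det J = -215.25644).
Solving J·Δ = −F gives Δ = (0.370, 0.818).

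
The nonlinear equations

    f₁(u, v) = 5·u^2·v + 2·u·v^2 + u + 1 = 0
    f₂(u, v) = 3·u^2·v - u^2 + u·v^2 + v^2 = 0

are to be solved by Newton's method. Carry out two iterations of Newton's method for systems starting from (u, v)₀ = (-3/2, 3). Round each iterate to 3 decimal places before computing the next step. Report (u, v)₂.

(-0.545, 1.013)

At (-3/2, 3): F = (6.250, 13.500).
Jacobian J = [[10·u·v + 2·v^2 + 1, 5·u^2 + 4·u·v], [6·u·v - 2·u + v^2, 3·u^2 + 2·u·v + 2·v]].
At the point, J = [[-26.000, -6.750], [-15.000, 3.750]] (det J = -198.750).
Solving J·Δ = −F gives Δ = (0.576, -1.294).
Then the next iterate is (u, v)₁ = (-0.924, 1.706).
Round to (-0.924, 1.706) and repeat: F = (1.98022, 3.73704), J = [[-8.94257, -2.03650], [-4.69963, 2.82064]].
Δ = (0.379, -0.693), so (u, v)₂ = (-0.545, 1.013).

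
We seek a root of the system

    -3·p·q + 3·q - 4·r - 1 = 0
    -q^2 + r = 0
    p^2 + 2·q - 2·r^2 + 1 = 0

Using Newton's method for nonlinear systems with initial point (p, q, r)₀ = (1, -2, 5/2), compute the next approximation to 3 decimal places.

(2.100, -1.350, 1.400)

At (1, -2, 5/2): F = (-11.000, -1.500, -14.500).
Jacobian J = [[-3·q, -3·p + 3, -4], [0, -2·q, 1], [2·p, 2, -4·r]].
At the point, J = [[6.000, 0.000, -4.000], [0.000, 4.000, 1.000], [2.000, 2.000, -10.000]] (det J = -220.000).
Solving J·Δ = −F gives Δ = (1.100, 0.650, -1.100).
Then the next iterate is (p, q, r)₁ = (2.100, -1.350, 1.400).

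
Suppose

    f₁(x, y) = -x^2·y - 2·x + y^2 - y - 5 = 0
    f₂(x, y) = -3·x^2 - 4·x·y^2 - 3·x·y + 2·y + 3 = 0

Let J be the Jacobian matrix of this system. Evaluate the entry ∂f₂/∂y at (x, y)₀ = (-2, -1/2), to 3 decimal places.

0.000

∂f₂/∂y = -8·x·y - 3·x + 2.
At (-2, -1/2) this is 0.000.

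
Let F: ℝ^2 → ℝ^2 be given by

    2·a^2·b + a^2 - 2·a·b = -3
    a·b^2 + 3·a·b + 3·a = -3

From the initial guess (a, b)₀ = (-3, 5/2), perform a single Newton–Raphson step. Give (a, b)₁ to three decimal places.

(-1.979, 1.244)

At (-3, 5/2): F = (72.000, -47.250).
Jacobian J = [[4·a·b + 2·a - 2·b, 2·a^2 - 2·a], [b^2 + 3·b + 3, 2·a·b + 3·a]].
At the point, J = [[-41.000, 24.000], [16.750, -24.000]] (det J = 582.000).
Solving J·Δ = −F gives Δ = (1.021, -1.256).
Then the next iterate is (a, b)₁ = (-1.979, 1.244).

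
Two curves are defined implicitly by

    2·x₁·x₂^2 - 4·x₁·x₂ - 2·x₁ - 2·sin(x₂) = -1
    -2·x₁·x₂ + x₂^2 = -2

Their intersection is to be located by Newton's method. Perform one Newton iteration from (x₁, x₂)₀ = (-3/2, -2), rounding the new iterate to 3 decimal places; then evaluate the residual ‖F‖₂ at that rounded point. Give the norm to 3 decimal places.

4.361

At (-3/2, -2): F = (-18.18141, 0.000).
Jacobian J = [[2·x₂^2 - 4·x₂ - 2, 4·x₁·x₂ - 4·x₁ - 2·cos(x₂)], [-2·x₂, -2·x₁ + 2·x₂]].
At the point, J = [[14.000, 18.83229], [4.000, -1.000]] (det J = -89.32917).
Solving J·Δ = −F gives Δ = (0.204, 0.814).
Then the next iterate is (x₁, x₂)₁ = (-1.296, -1.186).
Re-evaluating at (-1.296, -1.186): F = (-4.34837, 0.33248), so ‖F‖₂ = 4.361.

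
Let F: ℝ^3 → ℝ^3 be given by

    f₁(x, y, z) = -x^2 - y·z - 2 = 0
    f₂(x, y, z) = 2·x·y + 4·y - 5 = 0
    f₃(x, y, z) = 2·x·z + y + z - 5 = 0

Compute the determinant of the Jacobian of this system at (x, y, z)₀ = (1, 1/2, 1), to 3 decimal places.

-27.500

J = [[-2·x, -z, -y], [2·y, 2·x + 4, 0], [2·z, 1, 2·x + 1]].
At the point, J = [[-2.000, -1.000, -0.500], [1.000, 6.000, 0.000], [2.000, 1.000, 3.000]].
det J = -27.500.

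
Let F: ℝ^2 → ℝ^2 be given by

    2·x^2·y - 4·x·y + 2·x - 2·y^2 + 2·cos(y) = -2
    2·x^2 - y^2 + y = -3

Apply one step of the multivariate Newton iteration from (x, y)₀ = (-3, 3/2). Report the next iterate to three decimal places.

At (-3, 3/2): F = (36.64147, 20.250).
Jacobian J = [[4·x·y - 4·y + 2, 2·x^2 - 4·x - 4·y - 2·sin(y)], [4·x, -2·y + 1]].
At the point, J = [[-22.000, 22.00501], [-12.000, -2.000]] (det J = 308.06012).
Solving J·Δ = −F gives Δ = (1.684, 0.019).
Then the next iterate is (x, y)₁ = (-1.316, 1.519).

(-1.316, 1.519)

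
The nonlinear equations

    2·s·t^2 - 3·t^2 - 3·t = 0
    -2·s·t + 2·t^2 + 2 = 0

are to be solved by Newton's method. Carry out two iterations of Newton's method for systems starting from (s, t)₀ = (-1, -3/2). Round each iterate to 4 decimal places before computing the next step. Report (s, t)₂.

(-1.8707, -0.4848)

At (-1, -3/2): F = (-6.7500, 3.5000).
Jacobian J = [[2·t^2, 4·s·t - 6·t - 3], [-2·t, -2·s + 4·t]].
At the point, J = [[4.5000, 12.0000], [3.0000, -4.0000]] (det J = -54.0000).
Solving J·Δ = −F gives Δ = (-0.2778, 0.6667).
Then the next iterate is (s, t)₁ = (-1.2778, -0.8333).
Round to (-1.2778, -0.8333) and repeat: F = (-1.357847, 1.259196), J = [[1.388778, 6.258963], [1.6666, -0.7776]].
Δ = (-0.5929, 0.3485), so (s, t)₂ = (-1.8707, -0.4848).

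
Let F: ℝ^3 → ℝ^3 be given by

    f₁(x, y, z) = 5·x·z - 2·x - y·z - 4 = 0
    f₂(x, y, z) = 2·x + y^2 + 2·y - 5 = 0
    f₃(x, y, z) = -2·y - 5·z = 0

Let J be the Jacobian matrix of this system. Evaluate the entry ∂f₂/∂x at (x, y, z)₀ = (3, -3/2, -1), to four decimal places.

2.0000

∂f₂/∂x = 2.
At (3, -3/2, -1) this is 2.0000.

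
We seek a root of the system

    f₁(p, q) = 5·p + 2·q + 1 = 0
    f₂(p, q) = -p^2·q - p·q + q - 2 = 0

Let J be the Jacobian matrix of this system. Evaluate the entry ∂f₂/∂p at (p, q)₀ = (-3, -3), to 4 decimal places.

∂f₂/∂p = -2·p·q - q.
At (-3, -3) this is -15.0000.

-15.0000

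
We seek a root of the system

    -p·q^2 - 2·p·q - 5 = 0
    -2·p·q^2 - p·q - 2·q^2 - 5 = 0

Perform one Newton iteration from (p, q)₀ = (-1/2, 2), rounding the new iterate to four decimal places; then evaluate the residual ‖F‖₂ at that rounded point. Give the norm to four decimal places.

4.4044

At (-1/2, 2): F = (-1.0000, -8.0000).
Jacobian J = [[-q^2 - 2·q, -2·p·q - 2·p], [-2·q^2 - q, -4·p·q - p - 4·q]].
At the point, J = [[-8.0000, 3.0000], [-10.0000, -3.5000]] (det J = 58.0000).
Solving J·Δ = −F gives Δ = (-0.4741, -0.9310).
Then the next iterate is (p, q)₁ = (-0.9741, 1.0690).
Re-evaluating at (-0.9741, 1.0690): F = (-1.804211, -4.017882), so ‖F‖₂ = 4.4044.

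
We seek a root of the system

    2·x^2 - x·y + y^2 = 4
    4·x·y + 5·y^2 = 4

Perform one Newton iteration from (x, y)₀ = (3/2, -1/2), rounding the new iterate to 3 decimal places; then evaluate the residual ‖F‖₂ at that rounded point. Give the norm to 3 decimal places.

3445.744

At (3/2, -1/2): F = (1.500, -5.750).
Jacobian J = [[4·x - y, -x + 2·y], [4·y, 4·x + 10·y]].
At the point, J = [[6.500, -2.500], [-2.000, 1.000]] (det J = 1.500).
Solving J·Δ = −F gives Δ = (8.583, 22.917).
Then the next iterate is (x, y)₁ = (10.083, 22.417).
Re-evaluating at (10.083, 22.417): F = (475.82506, 3412.73189), so ‖F‖₂ = 3445.744.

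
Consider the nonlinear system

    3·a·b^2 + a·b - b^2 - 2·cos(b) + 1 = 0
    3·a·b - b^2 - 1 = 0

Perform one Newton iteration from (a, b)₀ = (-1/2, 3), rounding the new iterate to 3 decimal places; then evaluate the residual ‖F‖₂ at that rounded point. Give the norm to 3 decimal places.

2.289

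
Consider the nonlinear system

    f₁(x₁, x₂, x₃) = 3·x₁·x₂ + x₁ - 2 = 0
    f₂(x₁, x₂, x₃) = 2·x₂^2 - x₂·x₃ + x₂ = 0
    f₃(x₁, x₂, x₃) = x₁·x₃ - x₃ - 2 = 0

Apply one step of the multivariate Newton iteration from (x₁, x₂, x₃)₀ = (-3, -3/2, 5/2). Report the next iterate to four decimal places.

(-1.7459, -1.0432, 0.2838)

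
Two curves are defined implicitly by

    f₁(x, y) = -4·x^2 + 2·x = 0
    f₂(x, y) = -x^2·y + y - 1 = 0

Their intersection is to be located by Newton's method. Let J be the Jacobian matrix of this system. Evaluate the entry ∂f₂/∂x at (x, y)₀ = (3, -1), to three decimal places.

∂f₂/∂x = -2·x·y.
At (3, -1) this is 6.000.

6.000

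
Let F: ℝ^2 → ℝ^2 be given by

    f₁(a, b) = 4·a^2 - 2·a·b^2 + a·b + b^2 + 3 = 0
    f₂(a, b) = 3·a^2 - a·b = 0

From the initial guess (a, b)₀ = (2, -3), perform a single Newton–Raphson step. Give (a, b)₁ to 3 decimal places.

(0.855, -2.586)

At (2, -3): F = (-14.000, 18.000).
Jacobian J = [[8·a - 2·b^2 + b, -4·a·b + a + 2·b], [6·a - b, -a]].
At the point, J = [[-5.000, 20.000], [15.000, -2.000]] (det J = -290.000).
Solving J·Δ = −F gives Δ = (-1.145, 0.414).
Then the next iterate is (a, b)₁ = (0.855, -2.586).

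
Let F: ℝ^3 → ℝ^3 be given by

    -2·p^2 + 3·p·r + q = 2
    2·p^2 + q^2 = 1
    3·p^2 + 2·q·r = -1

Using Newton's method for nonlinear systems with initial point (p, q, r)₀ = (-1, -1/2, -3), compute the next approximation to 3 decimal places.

At (-1, -1/2, -3): F = (4.500, 1.250, 7.000).
Jacobian J = [[-4·p + 3·r, 1, 3·p], [4·p, 2·q, 0], [6·p, 2·r, 2·q]].
At the point, J = [[-5.000, 1.000, -3.000], [-4.000, -1.000, 0.000], [-6.000, -6.000, -1.000]] (det J = -63.000).
Solving J·Δ = −F gives Δ = (0.115, 0.790, 1.571).
Then the next iterate is (p, q, r)₁ = (-0.885, 0.290, -1.429).

(-0.885, 0.290, -1.429)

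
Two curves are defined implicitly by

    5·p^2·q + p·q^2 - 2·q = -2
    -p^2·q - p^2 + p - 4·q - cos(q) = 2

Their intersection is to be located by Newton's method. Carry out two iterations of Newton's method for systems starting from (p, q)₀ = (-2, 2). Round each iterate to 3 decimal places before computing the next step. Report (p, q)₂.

(-1.487, -1.213)

At (-2, 2): F = (30.000, -23.58385).
Jacobian J = [[10·p·q + q^2, 5·p^2 + 2·p·q - 2], [-2·p·q - 2·p + 1, -p^2 + sin(q) - 4]].
At the point, J = [[-36.000, 10.000], [13.000, -7.09070]] (det J = 125.26529).
Solving J·Δ = −F gives Δ = (-0.185, -3.664).
Then the next iterate is (p, q)₁ = (-2.185, -1.664).
Round to (-2.185, -1.664) and repeat: F = (-40.44359, 5.73415), J = [[39.12730, 29.14281], [-1.90168, -9.76988]].
Δ = (0.698, 0.451), so (p, q)₂ = (-1.487, -1.213).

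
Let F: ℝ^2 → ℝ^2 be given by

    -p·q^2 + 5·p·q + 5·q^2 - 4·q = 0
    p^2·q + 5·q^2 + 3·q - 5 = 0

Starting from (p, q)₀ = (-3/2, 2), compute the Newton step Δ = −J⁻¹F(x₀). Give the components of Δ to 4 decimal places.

At (-3/2, 2): F = (3.0000, 25.5000).
Jacobian J = [[-q^2 + 5·q, -2·p·q + 5·p + 10·q - 4], [2·p·q, p^2 + 10·q + 3]].
At the point, J = [[6.0000, 14.5000], [-6.0000, 25.2500]] (det J = 238.5000).
Solving J·Δ = −F gives Δ = (1.2327, -0.7170).

(1.2327, -0.7170)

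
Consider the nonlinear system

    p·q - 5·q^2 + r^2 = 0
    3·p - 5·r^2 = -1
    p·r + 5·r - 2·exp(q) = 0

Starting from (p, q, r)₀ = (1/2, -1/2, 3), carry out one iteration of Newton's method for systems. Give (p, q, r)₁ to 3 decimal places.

At (1/2, -1/2, 3): F = (7.500, -42.500, 15.28694).
Jacobian J = [[q, p - 10·q, 2·r], [3, 0, -10·r], [r, -2·exp(q), p + 5]].
At the point, J = [[-0.500, 5.500, 6.000], [3.000, 0.000, -30.000], [3.000, -1.21306, 5.500]] (det J = -589.38918).
Solving J·Δ = −F gives Δ = (-2.037, 0.219, -1.620).
Then the next iterate is (p, q, r)₁ = (-1.537, -0.281, 1.380).

(-1.537, -0.281, 1.380)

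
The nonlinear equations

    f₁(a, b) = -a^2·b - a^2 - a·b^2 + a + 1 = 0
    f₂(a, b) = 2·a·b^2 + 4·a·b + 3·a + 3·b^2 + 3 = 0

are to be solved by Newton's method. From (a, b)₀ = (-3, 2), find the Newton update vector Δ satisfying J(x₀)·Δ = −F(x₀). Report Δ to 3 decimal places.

(1.281, -0.736)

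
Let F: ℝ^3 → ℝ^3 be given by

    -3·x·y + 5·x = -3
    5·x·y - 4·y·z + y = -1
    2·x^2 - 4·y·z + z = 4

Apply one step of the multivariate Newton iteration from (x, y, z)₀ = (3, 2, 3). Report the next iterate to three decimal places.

(5.992, 1.668, 7.698)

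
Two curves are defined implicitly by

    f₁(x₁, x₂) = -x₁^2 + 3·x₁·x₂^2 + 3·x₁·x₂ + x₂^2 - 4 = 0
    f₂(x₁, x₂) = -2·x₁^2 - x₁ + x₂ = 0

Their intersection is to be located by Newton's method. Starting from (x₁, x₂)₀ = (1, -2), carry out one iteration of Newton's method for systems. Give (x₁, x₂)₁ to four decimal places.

(0.0164, -1.9180)

At (1, -2): F = (5.0000, -5.0000).
Jacobian J = [[-2·x₁ + 3·x₂^2 + 3·x₂, 6·x₁·x₂ + 3·x₁ + 2·x₂], [-4·x₁ - 1, 1]].
At the point, J = [[4.0000, -13.0000], [-5.0000, 1.0000]] (det J = -61.0000).
Solving J·Δ = −F gives Δ = (-0.9836, 0.0820).
Then the next iterate is (x₁, x₂)₁ = (0.0164, -1.9180).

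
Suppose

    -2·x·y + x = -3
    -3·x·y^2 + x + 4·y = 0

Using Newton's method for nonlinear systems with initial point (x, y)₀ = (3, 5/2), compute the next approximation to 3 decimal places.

At (3, 5/2): F = (-9.000, -43.250).
Jacobian J = [[-2·y + 1, -2·x], [-3·y^2 + 1, -6·x·y + 4]].
At the point, J = [[-4.000, -6.000], [-17.750, -41.000]] (det J = 57.500).
Solving J·Δ = −F gives Δ = (-1.904, -0.230).
Then the next iterate is (x, y)₁ = (1.096, 2.270).

(1.096, 2.270)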